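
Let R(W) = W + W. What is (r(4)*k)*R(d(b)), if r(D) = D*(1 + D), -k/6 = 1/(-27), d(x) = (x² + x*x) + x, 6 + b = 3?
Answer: 400/3 ≈ 133.33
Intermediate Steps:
b = -3 (b = -6 + 3 = -3)
d(x) = x + 2*x² (d(x) = (x² + x²) + x = 2*x² + x = x + 2*x²)
k = 2/9 (k = -6/(-27) = -6*(-1/27) = 2/9 ≈ 0.22222)
R(W) = 2*W
(r(4)*k)*R(d(b)) = ((4*(1 + 4))*(2/9))*(2*(-3*(1 + 2*(-3)))) = ((4*5)*(2/9))*(2*(-3*(1 - 6))) = (20*(2/9))*(2*(-3*(-5))) = 40*(2*15)/9 = (40/9)*30 = 400/3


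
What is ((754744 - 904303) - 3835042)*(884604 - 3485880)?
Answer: 10365046950876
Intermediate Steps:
((754744 - 904303) - 3835042)*(884604 - 3485880) = (-149559 - 3835042)*(-2601276) = -3984601*(-2601276) = 10365046950876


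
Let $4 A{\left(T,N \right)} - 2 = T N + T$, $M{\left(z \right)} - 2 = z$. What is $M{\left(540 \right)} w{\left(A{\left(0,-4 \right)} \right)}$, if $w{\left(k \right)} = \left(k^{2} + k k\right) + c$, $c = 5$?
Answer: $2981$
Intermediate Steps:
$M{\left(z \right)} = 2 + z$
$A{\left(T,N \right)} = \frac{1}{2} + \frac{T}{4} + \frac{N T}{4}$ ($A{\left(T,N \right)} = \frac{1}{2} + \frac{T N + T}{4} = \frac{1}{2} + \frac{N T + T}{4} = \frac{1}{2} + \frac{T + N T}{4} = \frac{1}{2} + \left(\frac{T}{4} + \frac{N T}{4}\right) = \frac{1}{2} + \frac{T}{4} + \frac{N T}{4}$)
$w{\left(k \right)} = 5 + 2 k^{2}$ ($w{\left(k \right)} = \left(k^{2} + k k\right) + 5 = \left(k^{2} + k^{2}\right) + 5 = 2 k^{2} + 5 = 5 + 2 k^{2}$)
$M{\left(540 \right)} w{\left(A{\left(0,-4 \right)} \right)} = \left(2 + 540\right) \left(5 + 2 \left(\frac{1}{2} + \frac{1}{4} \cdot 0 + \frac{1}{4} \left(-4\right) 0\right)^{2}\right) = 542 \left(5 + 2 \left(\frac{1}{2} + 0 + 0\right)^{2}\right) = 542 \left(5 + \frac{2}{4}\right) = 542 \left(5 + 2 \cdot \frac{1}{4}\right) = 542 \left(5 + \frac{1}{2}\right) = 542 \cdot \frac{11}{2} = 2981$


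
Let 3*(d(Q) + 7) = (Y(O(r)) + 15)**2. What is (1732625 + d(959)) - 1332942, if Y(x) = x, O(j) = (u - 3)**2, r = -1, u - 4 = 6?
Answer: 1203124/3 ≈ 4.0104e+5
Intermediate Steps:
u = 10 (u = 4 + 6 = 10)
O(j) = 49 (O(j) = (10 - 3)**2 = 7**2 = 49)
d(Q) = 4075/3 (d(Q) = -7 + (49 + 15)**2/3 = -7 + (1/3)*64**2 = -7 + (1/3)*4096 = -7 + 4096/3 = 4075/3)
(1732625 + d(959)) - 1332942 = (1732625 + 4075/3) - 1332942 = 5201950/3 - 1332942 = 1203124/3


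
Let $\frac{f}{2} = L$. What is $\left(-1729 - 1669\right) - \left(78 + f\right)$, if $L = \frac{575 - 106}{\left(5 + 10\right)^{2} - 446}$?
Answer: $- \frac{767258}{221} \approx -3471.8$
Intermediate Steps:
$L = - \frac{469}{221}$ ($L = \frac{469}{15^{2} - 446} = \frac{469}{225 - 446} = \frac{469}{-221} = 469 \left(- \frac{1}{221}\right) = - \frac{469}{221} \approx -2.1222$)
$f = - \frac{938}{221}$ ($f = 2 \left(- \frac{469}{221}\right) = - \frac{938}{221} \approx -4.2443$)
$\left(-1729 - 1669\right) - \left(78 + f\right) = \left(-1729 - 1669\right) - \frac{16300}{221} = \left(-1729 - 1669\right) + \left(-78 + \frac{938}{221}\right) = -3398 - \frac{16300}{221} = - \frac{767258}{221}$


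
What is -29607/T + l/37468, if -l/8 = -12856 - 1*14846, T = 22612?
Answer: 51340341/11147716 ≈ 4.6055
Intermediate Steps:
l = 221616 (l = -8*(-12856 - 1*14846) = -8*(-12856 - 14846) = -8*(-27702) = 221616)
-29607/T + l/37468 = -29607/22612 + 221616/37468 = -29607*1/22612 + 221616*(1/37468) = -29607/22612 + 2916/493 = 51340341/11147716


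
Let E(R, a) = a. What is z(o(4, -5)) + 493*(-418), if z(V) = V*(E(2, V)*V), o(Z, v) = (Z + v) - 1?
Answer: -206082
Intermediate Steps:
o(Z, v) = -1 + Z + v
z(V) = V**3 (z(V) = V*(V*V) = V*V**2 = V**3)
z(o(4, -5)) + 493*(-418) = (-1 + 4 - 5)**3 + 493*(-418) = (-2)**3 - 206074 = -8 - 206074 = -206082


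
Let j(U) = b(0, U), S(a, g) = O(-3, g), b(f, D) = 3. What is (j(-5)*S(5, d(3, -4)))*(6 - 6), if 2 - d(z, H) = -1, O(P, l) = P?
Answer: 0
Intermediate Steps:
d(z, H) = 3 (d(z, H) = 2 - 1*(-1) = 2 + 1 = 3)
S(a, g) = -3
j(U) = 3
(j(-5)*S(5, d(3, -4)))*(6 - 6) = (3*(-3))*(6 - 6) = -9*0 = 0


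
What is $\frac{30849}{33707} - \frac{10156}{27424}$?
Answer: $\frac{125918671}{231095192} \approx 0.54488$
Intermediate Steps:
$\frac{30849}{33707} - \frac{10156}{27424} = 30849 \cdot \frac{1}{33707} - \frac{2539}{6856} = \frac{30849}{33707} - \frac{2539}{6856} = \frac{125918671}{231095192}$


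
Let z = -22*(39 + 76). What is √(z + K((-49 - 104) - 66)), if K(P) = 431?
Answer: I*√2099 ≈ 45.815*I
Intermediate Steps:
z = -2530 (z = -22*115 = -2530)
√(z + K((-49 - 104) - 66)) = √(-2530 + 431) = √(-2099) = I*√2099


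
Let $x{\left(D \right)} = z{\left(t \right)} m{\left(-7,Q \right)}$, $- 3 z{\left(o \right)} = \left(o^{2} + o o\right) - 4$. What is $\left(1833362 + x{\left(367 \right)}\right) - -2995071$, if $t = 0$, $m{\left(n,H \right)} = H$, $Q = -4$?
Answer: $\frac{14485283}{3} \approx 4.8284 \cdot 10^{6}$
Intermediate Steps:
$z{\left(o \right)} = \frac{4}{3} - \frac{2 o^{2}}{3}$ ($z{\left(o \right)} = - \frac{\left(o^{2} + o o\right) - 4}{3} = - \frac{\left(o^{2} + o^{2}\right) - 4}{3} = - \frac{2 o^{2} - 4}{3} = - \frac{-4 + 2 o^{2}}{3} = \frac{4}{3} - \frac{2 o^{2}}{3}$)
$x{\left(D \right)} = - \frac{16}{3}$ ($x{\left(D \right)} = \left(\frac{4}{3} - \frac{2 \cdot 0^{2}}{3}\right) \left(-4\right) = \left(\frac{4}{3} - 0\right) \left(-4\right) = \left(\frac{4}{3} + 0\right) \left(-4\right) = \frac{4}{3} \left(-4\right) = - \frac{16}{3}$)
$\left(1833362 + x{\left(367 \right)}\right) - -2995071 = \left(1833362 - \frac{16}{3}\right) - -2995071 = \frac{5500070}{3} + 2995071 = \frac{14485283}{3}$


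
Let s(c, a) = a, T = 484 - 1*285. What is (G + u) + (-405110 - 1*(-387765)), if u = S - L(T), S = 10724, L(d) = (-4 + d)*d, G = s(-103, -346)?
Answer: -45772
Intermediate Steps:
T = 199 (T = 484 - 285 = 199)
G = -346
L(d) = d*(-4 + d)
u = -28081 (u = 10724 - 199*(-4 + 199) = 10724 - 199*195 = 10724 - 1*38805 = 10724 - 38805 = -28081)
(G + u) + (-405110 - 1*(-387765)) = (-346 - 28081) + (-405110 - 1*(-387765)) = -28427 + (-405110 + 387765) = -28427 - 17345 = -45772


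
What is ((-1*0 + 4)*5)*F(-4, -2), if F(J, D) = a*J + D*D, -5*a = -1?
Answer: 64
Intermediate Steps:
a = 1/5 (a = -1/5*(-1) = 1/5 ≈ 0.20000)
F(J, D) = D**2 + J/5 (F(J, D) = J/5 + D*D = J/5 + D**2 = D**2 + J/5)
((-1*0 + 4)*5)*F(-4, -2) = ((-1*0 + 4)*5)*((-2)**2 + (1/5)*(-4)) = ((0 + 4)*5)*(4 - 4/5) = (4*5)*(16/5) = 20*(16/5) = 64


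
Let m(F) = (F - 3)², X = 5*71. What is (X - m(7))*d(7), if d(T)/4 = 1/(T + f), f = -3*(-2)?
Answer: 1356/13 ≈ 104.31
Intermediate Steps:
f = 6
X = 355
m(F) = (-3 + F)²
d(T) = 4/(6 + T) (d(T) = 4/(T + 6) = 4/(6 + T))
(X - m(7))*d(7) = (355 - (-3 + 7)²)*(4/(6 + 7)) = (355 - 1*4²)*(4/13) = (355 - 1*16)*(4*(1/13)) = (355 - 16)*(4/13) = 339*(4/13) = 1356/13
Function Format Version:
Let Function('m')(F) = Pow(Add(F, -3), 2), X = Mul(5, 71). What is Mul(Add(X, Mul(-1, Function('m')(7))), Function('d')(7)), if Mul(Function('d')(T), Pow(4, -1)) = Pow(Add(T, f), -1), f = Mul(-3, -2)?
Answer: Rational(1356, 13) ≈ 104.31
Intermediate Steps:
f = 6
X = 355
Function('m')(F) = Pow(Add(-3, F), 2)
Function('d')(T) = Mul(4, Pow(Add(6, T), -1)) (Function('d')(T) = Mul(4, Pow(Add(T, 6), -1)) = Mul(4, Pow(Add(6, T), -1)))
Mul(Add(X, Mul(-1, Function('m')(7))), Function('d')(7)) = Mul(Add(355, Mul(-1, Pow(Add(-3, 7), 2))), Mul(4, Pow(Add(6, 7), -1))) = Mul(Add(355, Mul(-1, Pow(4, 2))), Mul(4, Pow(13, -1))) = Mul(Add(355, Mul(-1, 16)), Mul(4, Rational(1, 13))) = Mul(Add(355, -16), Rational(4, 13)) = Mul(339, Rational(4, 13)) = Rational(1356, 13)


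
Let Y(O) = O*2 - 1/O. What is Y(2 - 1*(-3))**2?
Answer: 2401/25 ≈ 96.040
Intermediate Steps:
Y(O) = -1/O + 2*O (Y(O) = 2*O - 1/O = -1/O + 2*O)
Y(2 - 1*(-3))**2 = (-1/(2 - 1*(-3)) + 2*(2 - 1*(-3)))**2 = (-1/(2 + 3) + 2*(2 + 3))**2 = (-1/5 + 2*5)**2 = (-1*1/5 + 10)**2 = (-1/5 + 10)**2 = (49/5)**2 = 2401/25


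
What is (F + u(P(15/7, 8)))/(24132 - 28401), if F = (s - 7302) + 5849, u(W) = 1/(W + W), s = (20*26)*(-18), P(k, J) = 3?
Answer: 64877/25614 ≈ 2.5329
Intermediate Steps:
s = -9360 (s = 520*(-18) = -9360)
u(W) = 1/(2*W)
F = -10813 (F = (-9360 - 7302) + 5849 = -16662 + 5849 = -10813)
(F + u(P(15/7, 8)))/(24132 - 28401) = (-10813 + (½)/3)/(24132 - 28401) = (-10813 + (½)*(⅓))/(-4269) = (-10813 + ⅙)*(-1/4269) = -64877/6*(-1/4269) = 64877/25614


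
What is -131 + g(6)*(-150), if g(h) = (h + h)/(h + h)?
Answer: -281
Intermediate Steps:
g(h) = 1 (g(h) = (2*h)/((2*h)) = (2*h)*(1/(2*h)) = 1)
-131 + g(6)*(-150) = -131 + 1*(-150) = -131 - 150 = -281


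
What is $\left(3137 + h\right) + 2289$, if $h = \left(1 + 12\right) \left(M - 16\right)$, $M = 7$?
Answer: $5309$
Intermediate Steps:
$h = -117$ ($h = \left(1 + 12\right) \left(7 - 16\right) = 13 \left(-9\right) = -117$)
$\left(3137 + h\right) + 2289 = \left(3137 - 117\right) + 2289 = 3020 + 2289 = 5309$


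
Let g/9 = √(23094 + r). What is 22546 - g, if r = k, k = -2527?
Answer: 22546 - 9*√20567 ≈ 21255.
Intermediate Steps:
r = -2527
g = 9*√20567 (g = 9*√(23094 - 2527) = 9*√20567 ≈ 1290.7)
22546 - g = 22546 - 9*√20567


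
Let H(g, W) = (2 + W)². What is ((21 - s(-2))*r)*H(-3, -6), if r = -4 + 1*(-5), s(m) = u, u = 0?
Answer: -3024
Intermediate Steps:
s(m) = 0
r = -9 (r = -4 - 5 = -9)
((21 - s(-2))*r)*H(-3, -6) = ((21 - 1*0)*(-9))*(2 - 6)² = ((21 + 0)*(-9))*(-4)² = (21*(-9))*16 = -189*16 = -3024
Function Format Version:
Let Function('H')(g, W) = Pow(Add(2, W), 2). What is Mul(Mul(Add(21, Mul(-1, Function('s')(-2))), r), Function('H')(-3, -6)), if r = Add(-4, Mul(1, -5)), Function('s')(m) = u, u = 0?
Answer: -3024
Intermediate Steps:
Function('s')(m) = 0
r = -9 (r = Add(-4, -5) = -9)
Mul(Mul(Add(21, Mul(-1, Function('s')(-2))), r), Function('H')(-3, -6)) = Mul(Mul(Add(21, Mul(-1, 0)), -9), Pow(Add(2, -6), 2)) = Mul(Mul(Add(21, 0), -9), Pow(-4, 2)) = Mul(Mul(21, -9), 16) = Mul(-189, 16) = -3024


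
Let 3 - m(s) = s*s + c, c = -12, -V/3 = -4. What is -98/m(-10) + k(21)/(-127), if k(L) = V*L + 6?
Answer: -9484/10795 ≈ -0.87856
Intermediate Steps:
V = 12 (V = -3*(-4) = 12)
k(L) = 6 + 12*L (k(L) = 12*L + 6 = 6 + 12*L)
m(s) = 15 - s² (m(s) = 3 - (s*s - 12) = 3 - (s² - 12) = 3 - (-12 + s²) = 3 + (12 - s²) = 15 - s²)
-98/m(-10) + k(21)/(-127) = -98/(15 - 1*(-10)²) + (6 + 12*21)/(-127) = -98/(15 - 1*100) + (6 + 252)*(-1/127) = -98/(15 - 100) + 258*(-1/127) = -98/(-85) - 258/127 = -98*(-1/85) - 258/127 = 98/85 - 258/127 = -9484/10795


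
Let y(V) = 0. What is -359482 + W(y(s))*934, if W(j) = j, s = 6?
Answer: -359482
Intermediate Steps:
-359482 + W(y(s))*934 = -359482 + 0*934 = -359482 + 0 = -359482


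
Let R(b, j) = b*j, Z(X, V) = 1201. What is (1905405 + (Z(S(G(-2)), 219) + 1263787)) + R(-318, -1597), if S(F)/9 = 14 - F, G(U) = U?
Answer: 3678239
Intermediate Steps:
S(F) = 126 - 9*F (S(F) = 9*(14 - F) = 126 - 9*F)
(1905405 + (Z(S(G(-2)), 219) + 1263787)) + R(-318, -1597) = (1905405 + (1201 + 1263787)) - 318*(-1597) = (1905405 + 1264988) + 507846 = 3170393 + 507846 = 3678239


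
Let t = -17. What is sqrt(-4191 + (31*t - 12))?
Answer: I*sqrt(4730) ≈ 68.775*I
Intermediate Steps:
sqrt(-4191 + (31*t - 12)) = sqrt(-4191 + (31*(-17) - 12)) = sqrt(-4191 + (-527 - 12)) = sqrt(-4191 - 539) = sqrt(-4730) = I*sqrt(4730)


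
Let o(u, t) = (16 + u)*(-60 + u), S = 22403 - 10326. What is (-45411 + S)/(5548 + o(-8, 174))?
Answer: -16667/2502 ≈ -6.6615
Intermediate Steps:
S = 12077
o(u, t) = (-60 + u)*(16 + u)
(-45411 + S)/(5548 + o(-8, 174)) = (-45411 + 12077)/(5548 + (-960 + (-8)² - 44*(-8))) = -33334/(5548 + (-960 + 64 + 352)) = -33334/(5548 - 544) = -33334/5004 = -33334*1/5004 = -16667/2502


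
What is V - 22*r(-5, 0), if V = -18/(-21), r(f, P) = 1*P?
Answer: 6/7 ≈ 0.85714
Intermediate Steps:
r(f, P) = P
V = 6/7 (V = -18*(-1/21) = 6/7 ≈ 0.85714)
V - 22*r(-5, 0) = 6/7 - 22*0 = 6/7 + 0 = 6/7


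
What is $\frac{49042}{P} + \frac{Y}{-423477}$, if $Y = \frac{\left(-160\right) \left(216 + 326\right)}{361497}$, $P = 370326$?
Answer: $\frac{40363759682713}{304793559152379} \approx 0.13243$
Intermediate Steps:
$Y = - \frac{86720}{361497}$ ($Y = \left(-160\right) 542 \cdot \frac{1}{361497} = \left(-86720\right) \frac{1}{361497} = - \frac{86720}{361497} \approx -0.23989$)
$\frac{49042}{P} + \frac{Y}{-423477} = \frac{49042}{370326} - \frac{86720}{361497 \left(-423477\right)} = 49042 \cdot \frac{1}{370326} - - \frac{86720}{153085665069} = \frac{791}{5973} + \frac{86720}{153085665069} = \frac{40363759682713}{304793559152379}$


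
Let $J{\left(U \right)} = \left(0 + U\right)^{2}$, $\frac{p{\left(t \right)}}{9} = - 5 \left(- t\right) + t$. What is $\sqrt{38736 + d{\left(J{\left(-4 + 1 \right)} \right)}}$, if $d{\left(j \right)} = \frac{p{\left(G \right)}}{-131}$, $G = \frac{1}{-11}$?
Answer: $\frac{3 \sqrt{8937182870}}{1441} \approx 196.81$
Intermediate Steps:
$G = - \frac{1}{11} \approx -0.090909$
$p{\left(t \right)} = 54 t$ ($p{\left(t \right)} = 9 \left(- 5 \left(- t\right) + t\right) = 9 \left(5 t + t\right) = 9 \cdot 6 t = 54 t$)
$J{\left(U \right)} = U^{2}$
$d{\left(j \right)} = \frac{54}{1441}$ ($d{\left(j \right)} = \frac{54 \left(- \frac{1}{11}\right)}{-131} = \left(- \frac{54}{11}\right) \left(- \frac{1}{131}\right) = \frac{54}{1441}$)
$\sqrt{38736 + d{\left(J{\left(-4 + 1 \right)} \right)}} = \sqrt{38736 + \frac{54}{1441}} = \sqrt{\frac{55818630}{1441}} = \frac{3 \sqrt{8937182870}}{1441}$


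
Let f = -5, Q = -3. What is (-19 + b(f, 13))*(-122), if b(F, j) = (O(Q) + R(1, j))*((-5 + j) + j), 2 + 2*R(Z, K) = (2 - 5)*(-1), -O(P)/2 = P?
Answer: -14335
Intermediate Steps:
O(P) = -2*P
R(Z, K) = 1/2 (R(Z, K) = -1 + ((2 - 5)*(-1))/2 = -1 + (-3*(-1))/2 = -1 + (1/2)*3 = -1 + 3/2 = 1/2)
b(F, j) = -65/2 + 13*j (b(F, j) = (-2*(-3) + 1/2)*((-5 + j) + j) = (6 + 1/2)*(-5 + 2*j) = 13*(-5 + 2*j)/2 = -65/2 + 13*j)
(-19 + b(f, 13))*(-122) = (-19 + (-65/2 + 13*13))*(-122) = (-19 + (-65/2 + 169))*(-122) = (-19 + 273/2)*(-122) = (235/2)*(-122) = -14335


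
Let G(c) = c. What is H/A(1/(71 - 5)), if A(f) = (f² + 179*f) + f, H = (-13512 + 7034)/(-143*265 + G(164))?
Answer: 9406056/149427337 ≈ 0.062947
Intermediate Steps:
H = 6478/37731 (H = (-13512 + 7034)/(-143*265 + 164) = -6478/(-37895 + 164) = -6478/(-37731) = -6478*(-1/37731) = 6478/37731 ≈ 0.17169)
A(f) = f² + 180*f
H/A(1/(71 - 5)) = 6478/(37731*(((180 + 1/(71 - 5))/(71 - 5)))) = 6478/(37731*(((180 + 1/66)/66))) = 6478/(37731*(((1/66)*(11881/66)))) = 6478/(37731*(11881/4356)) = (6478/37731)*(4356/11881) = 9406056/149427337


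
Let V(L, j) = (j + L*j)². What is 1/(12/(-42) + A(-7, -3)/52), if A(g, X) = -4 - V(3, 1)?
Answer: -91/61 ≈ -1.4918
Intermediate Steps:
A(g, X) = -20 (A(g, X) = -4 - 1²*(1 + 3)² = -4 - 4² = -4 - 16 = -20)
1/(12/(-42) + A(-7, -3)/52) = 1/(12/(-42) - 20/52) = 1/(12*(-1/42) - 20*1/52) = 1/(-2/7 - 5/13) = 1/(-61/91) = -91/61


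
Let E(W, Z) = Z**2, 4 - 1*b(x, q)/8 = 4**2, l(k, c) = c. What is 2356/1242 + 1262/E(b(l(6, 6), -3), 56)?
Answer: 2238955/973728 ≈ 2.2994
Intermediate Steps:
b(x, q) = -96 (b(x, q) = 32 - 8*4**2 = 32 - 8*16 = 32 - 128 = -96)
2356/1242 + 1262/E(b(l(6, 6), -3), 56) = 2356/1242 + 1262/(56**2) = 2356*(1/1242) + 1262/3136 = 1178/621 + 1262*(1/3136) = 1178/621 + 631/1568 = 2238955/973728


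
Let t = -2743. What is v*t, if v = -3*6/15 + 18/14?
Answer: -8229/35 ≈ -235.11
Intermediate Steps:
v = 3/35 (v = -18*1/15 + 18*(1/14) = -6/5 + 9/7 = 3/35 ≈ 0.085714)
v*t = (3/35)*(-2743) = -8229/35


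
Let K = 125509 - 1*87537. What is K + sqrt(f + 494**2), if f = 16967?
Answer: 37972 + 19*sqrt(723) ≈ 38483.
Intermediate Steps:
K = 37972 (K = 125509 - 87537 = 37972)
K + sqrt(f + 494**2) = 37972 + sqrt(16967 + 494**2) = 37972 + sqrt(16967 + 244036) = 37972 + sqrt(261003) = 37972 + 19*sqrt(723)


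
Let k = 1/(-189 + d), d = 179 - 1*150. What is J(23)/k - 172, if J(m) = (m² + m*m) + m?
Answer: -173132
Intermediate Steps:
d = 29 (d = 179 - 150 = 29)
J(m) = m + 2*m² (J(m) = (m² + m²) + m = 2*m² + m = m + 2*m²)
k = -1/160 (k = 1/(-189 + 29) = 1/(-160) = -1/160 ≈ -0.0062500)
J(23)/k - 172 = (23*(1 + 2*23))/(-1/160) - 172 = (23*(1 + 46))*(-160) - 172 = (23*47)*(-160) - 172 = 1081*(-160) - 172 = -172960 - 172 = -173132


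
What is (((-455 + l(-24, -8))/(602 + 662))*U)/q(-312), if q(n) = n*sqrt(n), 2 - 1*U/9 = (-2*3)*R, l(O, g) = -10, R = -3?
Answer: 465*I*sqrt(78)/427232 ≈ 0.0096125*I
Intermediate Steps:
U = -144 (U = 18 - 9*(-2*3)*(-3) = 18 - (-54)*(-3) = 18 - 9*18 = 18 - 162 = -144)
q(n) = n**(3/2)
(((-455 + l(-24, -8))/(602 + 662))*U)/q(-312) = (((-455 - 10)/(602 + 662))*(-144))/((-312)**(3/2)) = (-465/1264*(-144))/((-624*I*sqrt(78))) = (-465*1/1264*(-144))*(I*sqrt(78)/48672) = (-465/1264*(-144))*(I*sqrt(78)/48672) = 4185*(I*sqrt(78)/48672)/79 = 465*I*sqrt(78)/427232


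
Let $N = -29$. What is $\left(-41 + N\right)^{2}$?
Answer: $4900$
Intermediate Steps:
$\left(-41 + N\right)^{2} = \left(-41 - 29\right)^{2} = \left(-70\right)^{2} = 4900$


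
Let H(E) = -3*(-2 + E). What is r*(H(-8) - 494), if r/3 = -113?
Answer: 157296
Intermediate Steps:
r = -339 (r = 3*(-113) = -339)
H(E) = 6 - 3*E
r*(H(-8) - 494) = -339*((6 - 3*(-8)) - 494) = -339*((6 + 24) - 494) = -339*(30 - 494) = -339*(-464) = 157296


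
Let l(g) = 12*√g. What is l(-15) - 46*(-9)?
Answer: 414 + 12*I*√15 ≈ 414.0 + 46.476*I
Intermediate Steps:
l(-15) - 46*(-9) = 12*√(-15) - 46*(-9) = 12*(I*√15) - 1*(-414) = 12*I*√15 + 414 = 414 + 12*I*√15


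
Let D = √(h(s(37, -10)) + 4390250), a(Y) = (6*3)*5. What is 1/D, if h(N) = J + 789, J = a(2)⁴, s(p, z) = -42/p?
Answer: √70001039/70001039 ≈ 0.00011952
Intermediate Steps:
a(Y) = 90 (a(Y) = 18*5 = 90)
J = 65610000 (J = 90⁴ = 65610000)
h(N) = 65610789 (h(N) = 65610000 + 789 = 65610789)
D = √70001039 (D = √(65610789 + 4390250) = √70001039 ≈ 8366.7)
1/D = 1/(√70001039) = √70001039/70001039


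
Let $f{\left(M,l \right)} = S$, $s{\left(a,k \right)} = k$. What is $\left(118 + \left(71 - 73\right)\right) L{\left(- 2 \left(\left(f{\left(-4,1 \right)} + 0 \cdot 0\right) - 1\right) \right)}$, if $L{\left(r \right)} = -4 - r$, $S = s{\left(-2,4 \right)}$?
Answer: $232$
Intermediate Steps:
$S = 4$
$f{\left(M,l \right)} = 4$
$\left(118 + \left(71 - 73\right)\right) L{\left(- 2 \left(\left(f{\left(-4,1 \right)} + 0 \cdot 0\right) - 1\right) \right)} = \left(118 + \left(71 - 73\right)\right) \left(-4 - - 2 \left(\left(4 + 0 \cdot 0\right) - 1\right)\right) = \left(118 - 2\right) \left(-4 - - 2 \left(\left(4 + 0\right) - 1\right)\right) = 116 \left(-4 - - 2 \left(4 - 1\right)\right) = 116 \left(-4 - \left(-2\right) 3\right) = 116 \left(-4 - -6\right) = 116 \left(-4 + 6\right) = 116 \cdot 2 = 232$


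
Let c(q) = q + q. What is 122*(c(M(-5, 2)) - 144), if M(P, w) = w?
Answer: -17080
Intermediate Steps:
c(q) = 2*q
122*(c(M(-5, 2)) - 144) = 122*(2*2 - 144) = 122*(4 - 144) = 122*(-140) = -17080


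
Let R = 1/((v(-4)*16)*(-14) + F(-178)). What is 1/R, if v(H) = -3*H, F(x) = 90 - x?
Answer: -2420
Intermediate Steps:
R = -1/2420 (R = 1/((-3*(-4)*16)*(-14) + (90 - 1*(-178))) = 1/((12*16)*(-14) + (90 + 178)) = 1/(192*(-14) + 268) = 1/(-2688 + 268) = 1/(-2420) = -1/2420 ≈ -0.00041322)
1/R = 1/(-1/2420) = -2420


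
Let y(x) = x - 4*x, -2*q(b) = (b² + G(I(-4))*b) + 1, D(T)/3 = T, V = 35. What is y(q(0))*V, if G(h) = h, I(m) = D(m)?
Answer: 105/2 ≈ 52.500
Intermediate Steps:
D(T) = 3*T
I(m) = 3*m
q(b) = -½ + 6*b - b²/2 (q(b) = -((b² + (3*(-4))*b) + 1)/2 = -((b² - 12*b) + 1)/2 = -(1 + b² - 12*b)/2 = -½ + 6*b - b²/2)
y(x) = -3*x
y(q(0))*V = -3*(-½ + 6*0 - ½*0²)*35 = -3*(-½ + 0 - ½*0)*35 = -3*(-½ + 0 + 0)*35 = -3*(-½)*35 = (3/2)*35 = 105/2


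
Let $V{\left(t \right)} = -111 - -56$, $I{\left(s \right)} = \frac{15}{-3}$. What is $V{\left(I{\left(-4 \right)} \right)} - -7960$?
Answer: $7905$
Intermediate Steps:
$I{\left(s \right)} = -5$ ($I{\left(s \right)} = 15 \left(- \frac{1}{3}\right) = -5$)
$V{\left(t \right)} = -55$ ($V{\left(t \right)} = -111 + 56 = -55$)
$V{\left(I{\left(-4 \right)} \right)} - -7960 = -55 - -7960 = -55 + 7960 = 7905$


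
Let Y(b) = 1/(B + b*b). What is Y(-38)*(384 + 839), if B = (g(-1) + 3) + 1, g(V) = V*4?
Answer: 1223/1444 ≈ 0.84695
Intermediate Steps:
g(V) = 4*V
B = 0 (B = (4*(-1) + 3) + 1 = (-4 + 3) + 1 = -1 + 1 = 0)
Y(b) = b⁻² (Y(b) = 1/(0 + b*b) = 1/(0 + b²) = 1/(b²) = b⁻²)
Y(-38)*(384 + 839) = (384 + 839)/(-38)² = (1/1444)*1223 = 1223/1444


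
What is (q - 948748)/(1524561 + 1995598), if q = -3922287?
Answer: -4871035/3520159 ≈ -1.3838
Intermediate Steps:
(q - 948748)/(1524561 + 1995598) = (-3922287 - 948748)/(1524561 + 1995598) = -4871035/3520159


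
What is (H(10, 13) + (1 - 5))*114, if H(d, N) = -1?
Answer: -570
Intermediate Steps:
(H(10, 13) + (1 - 5))*114 = (-1 + (1 - 5))*114 = (-1 - 4)*114 = -5*114 = -570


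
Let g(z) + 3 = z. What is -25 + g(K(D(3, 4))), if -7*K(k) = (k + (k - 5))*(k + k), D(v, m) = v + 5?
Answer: -372/7 ≈ -53.143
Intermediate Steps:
D(v, m) = 5 + v
K(k) = -2*k*(-5 + 2*k)/7 (K(k) = -(k + (k - 5))*(k + k)/7 = -(k + (-5 + k))*2*k/7 = -(-5 + 2*k)*2*k/7 = -2*k*(-5 + 2*k)/7)
g(z) = -3 + z
-25 + g(K(D(3, 4))) = -25 + (-3 + 2*(5 + 3)*(5 - 2*(5 + 3))/7) = -25 + (-3 + (2/7)*8*(5 - 2*8)) = -25 + (-3 + (2/7)*8*(5 - 16)) = -25 + (-3 + (2/7)*8*(-11)) = -25 + (-3 - 176/7) = -25 - 197/7 = -372/7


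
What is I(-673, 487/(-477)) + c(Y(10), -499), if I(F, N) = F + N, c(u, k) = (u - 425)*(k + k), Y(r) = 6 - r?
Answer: 203902226/477 ≈ 4.2747e+5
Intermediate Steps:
c(u, k) = 2*k*(-425 + u) (c(u, k) = (-425 + u)*(2*k) = 2*k*(-425 + u))
I(-673, 487/(-477)) + c(Y(10), -499) = (-673 + 487/(-477)) + 2*(-499)*(-425 + (6 - 1*10)) = (-673 + 487*(-1/477)) + 2*(-499)*(-425 + (6 - 10)) = (-673 - 487/477) + 2*(-499)*(-425 - 4) = -321508/477 + 2*(-499)*(-429) = -321508/477 + 428142 = 203902226/477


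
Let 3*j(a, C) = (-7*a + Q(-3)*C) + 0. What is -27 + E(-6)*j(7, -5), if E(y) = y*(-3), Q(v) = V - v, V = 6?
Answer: -591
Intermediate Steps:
Q(v) = 6 - v
E(y) = -3*y
j(a, C) = 3*C - 7*a/3 (j(a, C) = ((-7*a + (6 - 1*(-3))*C) + 0)/3 = ((-7*a + (6 + 3)*C) + 0)/3 = ((-7*a + 9*C) + 0)/3 = (-7*a + 9*C)/3 = 3*C - 7*a/3)
-27 + E(-6)*j(7, -5) = -27 + (-3*(-6))*(3*(-5) - 7/3*7) = -27 + 18*(-15 - 49/3) = -27 + 18*(-94/3) = -27 - 564 = -591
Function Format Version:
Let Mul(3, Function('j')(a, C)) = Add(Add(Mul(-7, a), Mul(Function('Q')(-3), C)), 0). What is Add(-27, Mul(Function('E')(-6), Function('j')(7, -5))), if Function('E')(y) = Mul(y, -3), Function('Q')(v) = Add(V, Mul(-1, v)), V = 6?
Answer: -591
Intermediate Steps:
Function('Q')(v) = Add(6, Mul(-1, v))
Function('E')(y) = Mul(-3, y)
Function('j')(a, C) = Add(Mul(3, C), Mul(Rational(-7, 3), a)) (Function('j')(a, C) = Mul(Rational(1, 3), Add(Add(Mul(-7, a), Mul(Add(6, Mul(-1, -3)), C)), 0)) = Mul(Rational(1, 3), Add(Add(Mul(-7, a), Mul(Add(6, 3), C)), 0)) = Mul(Rational(1, 3), Add(Add(Mul(-7, a), Mul(9, C)), 0)) = Mul(Rational(1, 3), Add(Mul(-7, a), Mul(9, C))) = Add(Mul(3, C), Mul(Rational(-7, 3), a)))
Add(-27, Mul(Function('E')(-6), Function('j')(7, -5))) = Add(-27, Mul(Mul(-3, -6), Add(Mul(3, -5), Mul(Rational(-7, 3), 7)))) = Add(-27, Mul(18, Add(-15, Rational(-49, 3)))) = Add(-27, Mul(18, Rational(-94, 3))) = Add(-27, -564) = -591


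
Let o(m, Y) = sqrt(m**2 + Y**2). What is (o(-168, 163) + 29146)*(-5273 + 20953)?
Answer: 457009280 + 15680*sqrt(54793) ≈ 4.6068e+8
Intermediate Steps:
o(m, Y) = sqrt(Y**2 + m**2)
(o(-168, 163) + 29146)*(-5273 + 20953) = (sqrt(163**2 + (-168)**2) + 29146)*(-5273 + 20953) = (sqrt(26569 + 28224) + 29146)*15680 = (sqrt(54793) + 29146)*15680 = (29146 + sqrt(54793))*15680 = 457009280 + 15680*sqrt(54793)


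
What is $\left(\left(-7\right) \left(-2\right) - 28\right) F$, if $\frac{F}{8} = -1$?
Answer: $112$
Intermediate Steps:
$F = -8$ ($F = 8 \left(-1\right) = -8$)
$\left(\left(-7\right) \left(-2\right) - 28\right) F = \left(\left(-7\right) \left(-2\right) - 28\right) \left(-8\right) = \left(14 - 28\right) \left(-8\right) = \left(-14\right) \left(-8\right) = 112$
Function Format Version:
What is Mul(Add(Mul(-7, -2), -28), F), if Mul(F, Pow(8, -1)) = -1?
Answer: 112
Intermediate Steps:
F = -8 (F = Mul(8, -1) = -8)
Mul(Add(Mul(-7, -2), -28), F) = Mul(Add(Mul(-7, -2), -28), -8) = Mul(Add(14, -28), -8) = Mul(-14, -8) = 112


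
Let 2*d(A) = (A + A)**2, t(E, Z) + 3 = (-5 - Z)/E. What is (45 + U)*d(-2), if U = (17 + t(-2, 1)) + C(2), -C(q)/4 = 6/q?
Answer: 400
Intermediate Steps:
C(q) = -24/q
t(E, Z) = -3 + (-5 - Z)/E
d(A) = 2*A**2 (d(A) = (A + A)**2/2 = (2*A)**2/2 = (4*A**2)/2 = 2*A**2)
U = 5 (U = (17 + (-5 - 1*1 - 3*(-2))/(-2)) - 24/2 = (17 - (-5 - 1 + 6)/2) - 24*1/2 = (17 - 1/2*0) - 12 = (17 + 0) - 12 = 17 - 12 = 5)
(45 + U)*d(-2) = (45 + 5)*(2*(-2)**2) = 50*(2*4) = 50*8 = 400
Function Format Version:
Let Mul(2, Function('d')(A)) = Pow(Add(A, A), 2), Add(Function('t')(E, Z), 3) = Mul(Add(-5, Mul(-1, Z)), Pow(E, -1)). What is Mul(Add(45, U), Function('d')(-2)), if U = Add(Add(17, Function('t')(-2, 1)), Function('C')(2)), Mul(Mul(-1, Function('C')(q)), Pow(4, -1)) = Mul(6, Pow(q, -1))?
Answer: 400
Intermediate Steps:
Function('C')(q) = Mul(-24, Pow(q, -1)) (Function('C')(q) = Mul(-4, Mul(6, Pow(q, -1))) = Mul(-24, Pow(q, -1)))
Function('t')(E, Z) = Add(-3, Mul(Pow(E, -1), Add(-5, Mul(-1, Z)))) (Function('t')(E, Z) = Add(-3, Mul(Add(-5, Mul(-1, Z)), Pow(E, -1))) = Add(-3, Mul(Pow(E, -1), Add(-5, Mul(-1, Z)))))
Function('d')(A) = Mul(2, Pow(A, 2)) (Function('d')(A) = Mul(Rational(1, 2), Pow(Add(A, A), 2)) = Mul(Rational(1, 2), Pow(Mul(2, A), 2)) = Mul(Rational(1, 2), Mul(4, Pow(A, 2))) = Mul(2, Pow(A, 2)))
U = 5 (U = Add(Add(17, Mul(Pow(-2, -1), Add(-5, Mul(-1, 1), Mul(-3, -2)))), Mul(-24, Pow(2, -1))) = Add(Add(17, Mul(Rational(-1, 2), Add(-5, -1, 6))), Mul(-24, Rational(1, 2))) = Add(Add(17, Mul(Rational(-1, 2), 0)), -12) = Add(Add(17, 0), -12) = Add(17, -12) = 5)
Mul(Add(45, U), Function('d')(-2)) = Mul(Add(45, 5), Mul(2, Pow(-2, 2))) = Mul(50, Mul(2, 4)) = Mul(50, 8) = 400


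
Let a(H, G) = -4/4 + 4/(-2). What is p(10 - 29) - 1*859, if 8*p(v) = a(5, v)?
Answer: -6875/8 ≈ -859.38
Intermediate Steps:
a(H, G) = -3 (a(H, G) = -4*¼ + 4*(-½) = -1 - 2 = -3)
p(v) = -3/8 (p(v) = (⅛)*(-3) = -3/8)
p(10 - 29) - 1*859 = -3/8 - 1*859 = -3/8 - 859 = -6875/8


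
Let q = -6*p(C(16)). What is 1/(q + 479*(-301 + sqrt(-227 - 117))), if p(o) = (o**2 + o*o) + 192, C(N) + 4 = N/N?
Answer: -145439/21231430425 - 958*I*sqrt(86)/21231430425 ≈ -6.8502e-6 - 4.1844e-7*I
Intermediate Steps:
C(N) = -3 (C(N) = -4 + N/N = -4 + 1 = -3)
p(o) = 192 + 2*o**2 (p(o) = (o**2 + o**2) + 192 = 2*o**2 + 192 = 192 + 2*o**2)
q = -1260 (q = -6*(192 + 2*(-3)**2) = -6*(192 + 2*9) = -6*(192 + 18) = -6*210 = -1260)
1/(q + 479*(-301 + sqrt(-227 - 117))) = 1/(-1260 + 479*(-301 + sqrt(-227 - 117))) = 1/(-1260 + 479*(-301 + sqrt(-344))) = 1/(-1260 + 479*(-301 + 2*I*sqrt(86))) = 1/(-1260 + (-144179 + 958*I*sqrt(86))) = 1/(-145439 + 958*I*sqrt(86))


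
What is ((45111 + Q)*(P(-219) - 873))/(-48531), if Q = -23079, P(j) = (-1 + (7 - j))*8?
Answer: -6807888/16177 ≈ -420.84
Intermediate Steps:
P(j) = 48 - 8*j (P(j) = (6 - j)*8 = 48 - 8*j)
((45111 + Q)*(P(-219) - 873))/(-48531) = ((45111 - 23079)*((48 - 8*(-219)) - 873))/(-48531) = (22032*((48 + 1752) - 873))*(-1/48531) = (22032*(1800 - 873))*(-1/48531) = (22032*927)*(-1/48531) = 20423664*(-1/48531) = -6807888/16177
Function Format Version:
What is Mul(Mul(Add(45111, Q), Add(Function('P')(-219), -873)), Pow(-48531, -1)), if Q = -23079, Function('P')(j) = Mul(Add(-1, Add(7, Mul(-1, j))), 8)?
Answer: Rational(-6807888, 16177) ≈ -420.84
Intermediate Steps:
Function('P')(j) = Add(48, Mul(-8, j)) (Function('P')(j) = Mul(Add(6, Mul(-1, j)), 8) = Add(48, Mul(-8, j)))
Mul(Mul(Add(45111, Q), Add(Function('P')(-219), -873)), Pow(-48531, -1)) = Mul(Mul(Add(45111, -23079), Add(Add(48, Mul(-8, -219)), -873)), Pow(-48531, -1)) = Mul(Mul(22032, Add(Add(48, 1752), -873)), Rational(-1, 48531)) = Mul(Mul(22032, Add(1800, -873)), Rational(-1, 48531)) = Mul(Mul(22032, 927), Rational(-1, 48531)) = Mul(20423664, Rational(-1, 48531)) = Rational(-6807888, 16177)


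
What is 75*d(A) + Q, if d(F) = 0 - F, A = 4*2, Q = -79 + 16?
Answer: -663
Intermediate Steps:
Q = -63
A = 8
d(F) = -F
75*d(A) + Q = 75*(-1*8) - 63 = 75*(-8) - 63 = -600 - 63 = -663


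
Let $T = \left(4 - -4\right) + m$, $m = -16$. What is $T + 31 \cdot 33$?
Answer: $1015$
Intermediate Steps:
$T = -8$ ($T = \left(4 - -4\right) - 16 = \left(4 + 4\right) - 16 = 8 - 16 = -8$)
$T + 31 \cdot 33 = -8 + 31 \cdot 33 = -8 + 1023 = 1015$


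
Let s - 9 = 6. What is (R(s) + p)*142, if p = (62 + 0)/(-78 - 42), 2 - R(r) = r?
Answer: -57581/30 ≈ -1919.4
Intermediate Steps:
s = 15 (s = 9 + 6 = 15)
R(r) = 2 - r
p = -31/60 (p = 62/(-120) = 62*(-1/120) = -31/60 ≈ -0.51667)
(R(s) + p)*142 = ((2 - 1*15) - 31/60)*142 = ((2 - 15) - 31/60)*142 = (-13 - 31/60)*142 = -811/60*142 = -57581/30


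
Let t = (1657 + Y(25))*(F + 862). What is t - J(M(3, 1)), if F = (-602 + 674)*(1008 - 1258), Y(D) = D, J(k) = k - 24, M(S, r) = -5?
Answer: -28826087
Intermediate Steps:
J(k) = -24 + k
F = -18000 (F = 72*(-250) = -18000)
t = -28826116 (t = (1657 + 25)*(-18000 + 862) = 1682*(-17138) = -28826116)
t - J(M(3, 1)) = -28826116 - (-24 - 5) = -28826116 - 1*(-29) = -28826116 + 29 = -28826087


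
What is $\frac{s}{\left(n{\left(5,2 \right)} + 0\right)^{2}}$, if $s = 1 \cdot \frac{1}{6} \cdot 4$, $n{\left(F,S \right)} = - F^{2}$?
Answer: $\frac{2}{1875} \approx 0.0010667$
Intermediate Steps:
$s = \frac{2}{3}$ ($s = 1 \cdot \frac{1}{6} \cdot 4 = \frac{1}{6} \cdot 4 = \frac{2}{3} \approx 0.66667$)
$\frac{s}{\left(n{\left(5,2 \right)} + 0\right)^{2}} = \frac{1}{\left(- 5^{2} + 0\right)^{2}} \cdot \frac{2}{3} = \frac{1}{\left(\left(-1\right) 25 + 0\right)^{2}} \cdot \frac{2}{3} = \frac{1}{\left(-25 + 0\right)^{2}} \cdot \frac{2}{3} = \frac{1}{\left(-25\right)^{2}} \cdot \frac{2}{3} = \frac{1}{625} \cdot \frac{2}{3} = \frac{2}{1875}$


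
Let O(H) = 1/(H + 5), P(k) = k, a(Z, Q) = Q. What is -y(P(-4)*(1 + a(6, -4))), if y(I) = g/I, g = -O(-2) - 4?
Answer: 13/36 ≈ 0.36111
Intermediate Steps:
O(H) = 1/(5 + H)
g = -13/3 (g = -1/(5 - 2) - 4 = -1/3 - 4 = -13/3 ≈ -4.3333)
y(I) = -13/(3*I)
-y(P(-4)*(1 + a(6, -4))) = -(-13)/(3*((-4*(1 - 4)))) = -(-13)/(3*((-4*(-3)))) = -(-13)/(3*12) = -1*(-13/36) = 13/36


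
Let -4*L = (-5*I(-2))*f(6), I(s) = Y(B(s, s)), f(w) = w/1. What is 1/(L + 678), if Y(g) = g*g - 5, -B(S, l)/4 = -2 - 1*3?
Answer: 2/7281 ≈ 0.00027469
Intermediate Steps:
f(w) = w (f(w) = w*1 = w)
B(S, l) = 20 (B(S, l) = -4*(-2 - 1*3) = -4*(-2 - 3) = -4*(-5) = 20)
Y(g) = -5 + g**2 (Y(g) = g**2 - 5 = -5 + g**2)
I(s) = 395 (I(s) = -5 + 20**2 = -5 + 400 = 395)
L = 5925/2 (L = -(-5*395)*6/4 = -(-1975)*6/4 = -1/4*(-11850) = 5925/2 ≈ 2962.5)
1/(L + 678) = 1/(5925/2 + 678) = 1/(7281/2) = 2/7281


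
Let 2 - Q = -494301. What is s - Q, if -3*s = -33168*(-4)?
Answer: -538527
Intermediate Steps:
Q = 494303 (Q = 2 - 1*(-494301) = 2 + 494301 = 494303)
s = -44224 (s = -(-11056)*(-4) = -1/3*132672 = -44224)
s - Q = -44224 - 1*494303 = -44224 - 494303 = -538527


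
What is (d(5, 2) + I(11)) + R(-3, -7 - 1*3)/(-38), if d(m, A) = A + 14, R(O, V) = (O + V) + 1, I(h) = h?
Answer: 519/19 ≈ 27.316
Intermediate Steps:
R(O, V) = 1 + O + V
d(m, A) = 14 + A
(d(5, 2) + I(11)) + R(-3, -7 - 1*3)/(-38) = ((14 + 2) + 11) + (1 - 3 + (-7 - 1*3))/(-38) = (16 + 11) + (1 - 3 + (-7 - 3))*(-1/38) = 27 + (1 - 3 - 10)*(-1/38) = 27 - 12*(-1/38) = 27 + 6/19 = 519/19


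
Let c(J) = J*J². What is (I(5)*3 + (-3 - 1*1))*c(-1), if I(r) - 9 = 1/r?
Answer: -118/5 ≈ -23.600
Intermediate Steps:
I(r) = 9 + 1/r
c(J) = J³
(I(5)*3 + (-3 - 1*1))*c(-1) = ((9 + 1/5)*3 + (-3 - 1*1))*(-1)³ = ((9 + ⅕)*3 + (-3 - 1))*(-1) = ((46/5)*3 - 4)*(-1) = (138/5 - 4)*(-1) = (118/5)*(-1) = -118/5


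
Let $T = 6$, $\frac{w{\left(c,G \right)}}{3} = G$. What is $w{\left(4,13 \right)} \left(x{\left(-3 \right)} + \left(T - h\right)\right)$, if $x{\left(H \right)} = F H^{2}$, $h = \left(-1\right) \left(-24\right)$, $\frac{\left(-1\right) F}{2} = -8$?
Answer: $4914$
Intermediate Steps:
$F = 16$ ($F = \left(-2\right) \left(-8\right) = 16$)
$w{\left(c,G \right)} = 3 G$
$h = 24$
$x{\left(H \right)} = 16 H^{2}$
$w{\left(4,13 \right)} \left(x{\left(-3 \right)} + \left(T - h\right)\right) = 3 \cdot 13 \left(16 \left(-3\right)^{2} + \left(6 - 24\right)\right) = 39 \left(16 \cdot 9 + \left(6 - 24\right)\right) = 39 \left(144 - 18\right) = 39 \cdot 126 = 4914$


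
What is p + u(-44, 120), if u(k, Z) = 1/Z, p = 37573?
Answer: 4508761/120 ≈ 37573.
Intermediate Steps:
p + u(-44, 120) = 37573 + 1/120 = 4508761/120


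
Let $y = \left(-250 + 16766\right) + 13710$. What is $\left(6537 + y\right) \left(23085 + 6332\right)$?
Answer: $1081457171$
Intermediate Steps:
$y = 30226$ ($y = 16516 + 13710 = 30226$)
$\left(6537 + y\right) \left(23085 + 6332\right) = \left(6537 + 30226\right) \left(23085 + 6332\right) = 36763 \cdot 29417 = 1081457171$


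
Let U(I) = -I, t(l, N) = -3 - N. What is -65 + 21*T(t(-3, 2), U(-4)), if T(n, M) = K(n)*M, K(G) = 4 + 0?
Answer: 271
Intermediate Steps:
K(G) = 4
T(n, M) = 4*M
-65 + 21*T(t(-3, 2), U(-4)) = -65 + 21*(4*(-1*(-4))) = -65 + 21*(4*4) = -65 + 21*16 = -65 + 336 = 271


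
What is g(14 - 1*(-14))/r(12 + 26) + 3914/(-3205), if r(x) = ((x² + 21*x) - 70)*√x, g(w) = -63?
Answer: -3914/3205 - 21*√38/27512 ≈ -1.2259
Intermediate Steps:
r(x) = √x*(-70 + x² + 21*x) (r(x) = (-70 + x² + 21*x)*√x = √x*(-70 + x² + 21*x))
g(14 - 1*(-14))/r(12 + 26) + 3914/(-3205) = -63*1/(√(12 + 26)*(-70 + (12 + 26)² + 21*(12 + 26))) + 3914/(-3205) = -63*√38/(38*(-70 + 38² + 21*38)) + 3914*(-1/3205) = -63*√38/(38*(-70 + 1444 + 798)) - 3914/3205 = -63*√38/82536 - 3914/3205 = -21*√38/27512 - 3914/3205 = -3914/3205 - 21*√38/27512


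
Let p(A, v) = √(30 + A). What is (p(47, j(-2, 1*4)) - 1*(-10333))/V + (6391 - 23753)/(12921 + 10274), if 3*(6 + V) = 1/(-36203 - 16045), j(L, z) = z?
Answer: -7516755924194/4362817135 - 156744*√77/940465 ≈ -1724.4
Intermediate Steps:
V = -940465/156744 (V = -6 + 1/(3*(-36203 - 16045)) = -6 + (⅓)/(-52248) = -6 + (⅓)*(-1/52248) = -6 - 1/156744 = -940465/156744 ≈ -6.0000)
(p(47, j(-2, 1*4)) - 1*(-10333))/V + (6391 - 23753)/(12921 + 10274) = (√(30 + 47) - 1*(-10333))/(-940465/156744) + (6391 - 23753)/(12921 + 10274) = (√77 + 10333)*(-156744/940465) - 17362/23195 = (10333 + √77)*(-156744/940465) - 17362*1/23195 = (-1619635752/940465 - 156744*√77/940465) - 17362/23195 = -7516755924194/4362817135 - 156744*√77/940465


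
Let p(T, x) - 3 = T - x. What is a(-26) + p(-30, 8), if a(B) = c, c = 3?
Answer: -32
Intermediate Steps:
a(B) = 3
p(T, x) = 3 + T - x (p(T, x) = 3 + (T - x) = 3 + T - x)
a(-26) + p(-30, 8) = 3 + (3 - 30 - 1*8) = 3 + (3 - 30 - 8) = 3 - 35 = -32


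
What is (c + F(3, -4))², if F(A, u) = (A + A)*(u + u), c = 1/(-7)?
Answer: 113569/49 ≈ 2317.7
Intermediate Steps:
c = -⅐ ≈ -0.14286
F(A, u) = 4*A*u (F(A, u) = (2*A)*(2*u) = 4*A*u)
(c + F(3, -4))² = (-⅐ + 4*3*(-4))² = (-⅐ - 48)² = (-337/7)² = 113569/49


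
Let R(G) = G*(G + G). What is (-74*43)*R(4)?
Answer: -101824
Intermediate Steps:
R(G) = 2*G² (R(G) = G*(2*G) = 2*G²)
(-74*43)*R(4) = (-74*43)*(2*4²) = -6364*16 = -3182*32 = -101824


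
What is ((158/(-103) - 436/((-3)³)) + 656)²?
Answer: 3478142940484/7733961 ≈ 4.4972e+5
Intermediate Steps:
((158/(-103) - 436/((-3)³)) + 656)² = ((158*(-1/103) - 436/(-27)) + 656)² = ((-158/103 - 436*(-1/27)) + 656)² = ((-158/103 + 436/27) + 656)² = (40642/2781 + 656)² = (1864978/2781)² = 3478142940484/7733961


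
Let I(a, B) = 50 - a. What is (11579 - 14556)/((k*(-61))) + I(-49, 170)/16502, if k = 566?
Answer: 13136132/142437013 ≈ 0.092224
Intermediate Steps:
(11579 - 14556)/((k*(-61))) + I(-49, 170)/16502 = (11579 - 14556)/((566*(-61))) + (50 - 1*(-49))/16502 = -2977/(-34526) + (50 + 49)*(1/16502) = -2977*(-1/34526) + 99*(1/16502) = 2977/34526 + 99/16502 = 13136132/142437013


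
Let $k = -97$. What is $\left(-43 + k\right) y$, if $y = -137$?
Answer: $19180$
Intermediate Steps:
$\left(-43 + k\right) y = \left(-43 - 97\right) \left(-137\right) = \left(-140\right) \left(-137\right) = 19180$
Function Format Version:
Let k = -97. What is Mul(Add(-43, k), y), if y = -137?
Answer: 19180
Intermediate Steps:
Mul(Add(-43, k), y) = Mul(Add(-43, -97), -137) = Mul(-140, -137) = 19180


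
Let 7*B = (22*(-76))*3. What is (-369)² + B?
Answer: 948111/7 ≈ 1.3544e+5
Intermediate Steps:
B = -5016/7 (B = ((22*(-76))*3)/7 = (-1672*3)/7 = (⅐)*(-5016) = -5016/7 ≈ -716.57)
(-369)² + B = (-369)² - 5016/7 = 136161 - 5016/7 = 948111/7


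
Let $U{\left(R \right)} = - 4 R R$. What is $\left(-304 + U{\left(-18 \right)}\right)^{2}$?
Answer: $2560000$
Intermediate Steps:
$U{\left(R \right)} = - 4 R^{2}$
$\left(-304 + U{\left(-18 \right)}\right)^{2} = \left(-304 - 4 \left(-18\right)^{2}\right)^{2} = \left(-304 - 1296\right)^{2} = \left(-1600\right)^{2} = 2560000$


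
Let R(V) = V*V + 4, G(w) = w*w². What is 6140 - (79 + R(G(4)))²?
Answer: -17457901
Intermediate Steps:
G(w) = w³
R(V) = 4 + V² (R(V) = V² + 4 = 4 + V²)
6140 - (79 + R(G(4)))² = 6140 - (79 + (4 + (4³)²))² = 6140 - (79 + (4 + 64²))² = 6140 - (79 + (4 + 4096))² = 6140 - (79 + 4100)² = 6140 - 1*4179² = 6140 - 1*17464041 = 6140 - 17464041 = -17457901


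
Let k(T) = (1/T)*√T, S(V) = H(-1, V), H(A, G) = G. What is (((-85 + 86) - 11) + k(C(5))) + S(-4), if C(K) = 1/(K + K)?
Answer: -14 + √10 ≈ -10.838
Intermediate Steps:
S(V) = V
C(K) = 1/(2*K)
k(T) = T^(-½) (k(T) = √T/T = T^(-½))
(((-85 + 86) - 11) + k(C(5))) + S(-4) = (((-85 + 86) - 11) + ((½)/5)^(-½)) - 4 = ((1 - 11) + ((½)*(⅕))^(-½)) - 4 = (-10 + (⅒)^(-½)) - 4 = (-10 + √10) - 4 = -14 + √10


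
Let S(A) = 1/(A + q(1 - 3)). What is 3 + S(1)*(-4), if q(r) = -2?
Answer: 7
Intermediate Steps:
S(A) = 1/(-2 + A) (S(A) = 1/(A - 2) = 1/(-2 + A))
3 + S(1)*(-4) = 3 - 4/(-2 + 1) = 3 - 4/(-1) = 3 - 1*(-4) = 3 + 4 = 7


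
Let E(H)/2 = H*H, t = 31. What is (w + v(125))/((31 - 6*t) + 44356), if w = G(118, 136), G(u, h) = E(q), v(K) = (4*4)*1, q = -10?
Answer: 216/44201 ≈ 0.0048868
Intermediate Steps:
E(H) = 2*H² (E(H) = 2*(H*H) = 2*H²)
v(K) = 16 (v(K) = 16*1 = 16)
G(u, h) = 200 (G(u, h) = 2*(-10)² = 2*100 = 200)
w = 200
(w + v(125))/((31 - 6*t) + 44356) = (200 + 16)/((31 - 6*31) + 44356) = 216/((31 - 186) + 44356) = 216/(-155 + 44356) = 216/44201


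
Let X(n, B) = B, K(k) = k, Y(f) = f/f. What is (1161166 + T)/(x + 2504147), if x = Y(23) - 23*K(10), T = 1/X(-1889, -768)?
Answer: 891775487/1923009024 ≈ 0.46374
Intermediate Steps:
Y(f) = 1
T = -1/768 (T = 1/(-768) = -1/768 ≈ -0.0013021)
x = -229 (x = 1 - 23*10 = 1 - 230 = -229)
(1161166 + T)/(x + 2504147) = (1161166 - 1/768)/(-229 + 2504147) = (891775487/768)/2503918 = (891775487/768)*(1/2503918) = 891775487/1923009024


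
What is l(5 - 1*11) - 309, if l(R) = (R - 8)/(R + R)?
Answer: -1847/6 ≈ -307.83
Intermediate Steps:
l(R) = (-8 + R)/(2*R) (l(R) = (-8 + R)/((2*R)) = (-8 + R)*(1/(2*R)) = (-8 + R)/(2*R))
l(5 - 1*11) - 309 = (-8 + (5 - 1*11))/(2*(5 - 1*11)) - 309 = (-8 + (5 - 11))/(2*(5 - 11)) - 309 = (½)*(-8 - 6)/(-6) - 309 = (½)*(-⅙)*(-14) - 309 = 7/6 - 309 = -1847/6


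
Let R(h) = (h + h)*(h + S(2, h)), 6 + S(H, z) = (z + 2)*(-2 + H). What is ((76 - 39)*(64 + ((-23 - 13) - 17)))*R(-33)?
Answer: 1047618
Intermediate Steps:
S(H, z) = -6 + (-2 + H)*(2 + z) (S(H, z) = -6 + (z + 2)*(-2 + H) = -6 + (2 + z)*(-2 + H) = -6 + (-2 + H)*(2 + z))
R(h) = 2*h*(-6 + h) (R(h) = (h + h)*(h + (-10 - 2*h + 2*2 + 2*h)) = (2*h)*(h + (-10 - 2*h + 4 + 2*h)) = (2*h)*(h - 6) = (2*h)*(-6 + h) = 2*h*(-6 + h))
((76 - 39)*(64 + ((-23 - 13) - 17)))*R(-33) = ((76 - 39)*(64 + ((-23 - 13) - 17)))*(2*(-33)*(-6 - 33)) = (37*(64 + (-36 - 17)))*(2*(-33)*(-39)) = (37*(64 - 53))*2574 = (37*11)*2574 = 407*2574 = 1047618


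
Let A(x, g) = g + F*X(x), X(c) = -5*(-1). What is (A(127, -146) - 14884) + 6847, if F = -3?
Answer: -8198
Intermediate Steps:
X(c) = 5
A(x, g) = -15 + g (A(x, g) = g - 3*5 = g - 15 = -15 + g)
(A(127, -146) - 14884) + 6847 = ((-15 - 146) - 14884) + 6847 = (-161 - 14884) + 6847 = -15045 + 6847 = -8198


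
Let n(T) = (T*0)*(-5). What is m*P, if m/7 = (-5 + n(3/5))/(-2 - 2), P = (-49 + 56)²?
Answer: 1715/4 ≈ 428.75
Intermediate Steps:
n(T) = 0 (n(T) = 0*(-5) = 0)
P = 49 (P = 7² = 49)
m = 35/4 (m = 7*((-5 + 0)/(-2 - 2)) = 7*(-5/(-4)) = 7*(-5*(-¼)) = 7*(5/4) = 35/4 ≈ 8.7500)
m*P = (35/4)*49 = 1715/4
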